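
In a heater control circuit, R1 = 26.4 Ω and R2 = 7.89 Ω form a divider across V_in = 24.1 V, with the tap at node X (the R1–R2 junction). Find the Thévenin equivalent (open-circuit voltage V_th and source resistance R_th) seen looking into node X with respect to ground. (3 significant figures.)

V_th ≈ 5.55 V, R_th ≈ 6.07 Ω

With X open, the divider is unloaded: V_th = 24.1 × 7.89/34.29 = 5.545 V.
Zeroing V_in shorts the top of R1 to ground, so R_th = R1 ‖ R2 = 6.075 Ω.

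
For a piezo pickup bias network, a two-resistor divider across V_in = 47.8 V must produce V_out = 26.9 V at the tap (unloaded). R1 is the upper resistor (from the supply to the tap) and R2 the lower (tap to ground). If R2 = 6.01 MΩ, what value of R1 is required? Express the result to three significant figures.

The divider ratio is R2/(R1+R2) = 26.9/47.8 = 0.5628.
Rearranging, R1 = R2·(1−k)/k = 6.01 × 0.7770 = 4.669 MΩ.

R1 ≈ 4.67 MΩ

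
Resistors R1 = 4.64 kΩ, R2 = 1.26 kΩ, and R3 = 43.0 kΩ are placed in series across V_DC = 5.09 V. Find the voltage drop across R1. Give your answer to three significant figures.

V ≈ 0.483 V

ΣR = 4.64 + 1.26 + 43.0 = 48.90 kΩ.
By the voltage-divider rule, V = 5.09 × 4.640/48.90 = 0.4830 V.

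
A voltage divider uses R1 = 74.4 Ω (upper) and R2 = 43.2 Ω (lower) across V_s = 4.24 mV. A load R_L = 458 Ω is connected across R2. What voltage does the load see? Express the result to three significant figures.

R2 ‖ R_L = (43.2 × 458)/(43.2 + 458) = 39.48 Ω.
Then V_out = V_s · R2'/(R1 + R2') = 4.24 × 39.48/113.9 = 1.470 mV.
(Unloaded it would be 1.56 mV; the load pulls it down.)

V_out ≈ 1.47 mV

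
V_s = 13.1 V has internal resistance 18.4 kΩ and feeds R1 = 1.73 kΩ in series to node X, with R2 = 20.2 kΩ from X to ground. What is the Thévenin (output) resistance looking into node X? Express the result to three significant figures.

R_th ≈ 10.1 kΩ

R1' = 18.4 + 1.73 = 20.13 kΩ (source resistance + R1).
With V_s suppressed (replaced by a short), R_th = R1' ‖ R2 = (20.13 × 20.2)/(20.13 + 20.2) = 10.08 kΩ.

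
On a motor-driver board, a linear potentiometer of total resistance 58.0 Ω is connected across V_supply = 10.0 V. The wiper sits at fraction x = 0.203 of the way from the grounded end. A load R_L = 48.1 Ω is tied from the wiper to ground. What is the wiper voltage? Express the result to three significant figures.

Lower segment x·R_p = 11.77 Ω; upper segment (1−x)·R_p = 46.23 Ω.
Lower segment in parallel with the load: 11.77 ‖ 48.1 = 9.459 Ω.
Loaded-divider output: V_out = 10.0 × 0.1699 = 1.699 V.

V_out ≈ 1.70 V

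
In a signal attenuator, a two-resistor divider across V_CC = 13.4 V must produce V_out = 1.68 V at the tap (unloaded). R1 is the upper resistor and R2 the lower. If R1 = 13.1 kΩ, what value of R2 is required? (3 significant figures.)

R2 ≈ 1.88 kΩ

The divider ratio is R2/(R1+R2) = 1.68/13.4 = 0.1254.
R2 = R1 · 0.1254/(1 − 0.1254) = 1.878 kΩ.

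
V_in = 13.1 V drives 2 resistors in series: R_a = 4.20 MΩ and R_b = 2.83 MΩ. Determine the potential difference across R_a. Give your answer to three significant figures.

Series total: ΣR = 4.20 + 2.83 = 7.030 MΩ.
V = V_in · R/ΣR = 13.1 × 0.5974 = 7.826 V.

V ≈ 7.83 V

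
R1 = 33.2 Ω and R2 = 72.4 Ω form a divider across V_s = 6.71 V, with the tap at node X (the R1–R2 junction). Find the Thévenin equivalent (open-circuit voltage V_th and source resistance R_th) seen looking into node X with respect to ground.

V_th ≈ 4.60 V, R_th ≈ 22.8 Ω

Open-circuit (no load on X): V_th = V_s · R2/(R1 + R2) = 6.71 × 72.4/(33.20 + 72.4) = 4.600 V.
Zeroing V_s shorts the top of R1 to ground, so R_th = R1 ‖ R2 = 22.76 Ω.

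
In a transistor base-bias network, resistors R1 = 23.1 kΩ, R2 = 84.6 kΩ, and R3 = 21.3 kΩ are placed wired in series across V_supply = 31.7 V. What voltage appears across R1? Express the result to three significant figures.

Series total: ΣR = 23.1 + 84.6 + 21.3 = 129.0 kΩ.
V = V_supply · R/ΣR = 31.7 × 0.1791 = 5.677 V.

V ≈ 5.68 V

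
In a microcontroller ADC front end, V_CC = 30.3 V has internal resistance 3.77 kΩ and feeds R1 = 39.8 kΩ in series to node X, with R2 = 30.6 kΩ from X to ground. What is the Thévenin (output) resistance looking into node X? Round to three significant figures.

R_th ≈ 18.0 kΩ

R1' = 3.77 + 39.8 = 43.57 kΩ (source resistance + R1).
Looking into X with the source shorted: R_th = R1'·R2/(R1'+R2) = 43.57 × 30.6/74.17 = 17.98 kΩ.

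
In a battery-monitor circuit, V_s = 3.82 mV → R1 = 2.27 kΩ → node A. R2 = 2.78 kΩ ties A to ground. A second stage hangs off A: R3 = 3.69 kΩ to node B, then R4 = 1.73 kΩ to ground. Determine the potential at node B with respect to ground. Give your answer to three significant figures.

Looking into the second stage from A: R3 + R4 = 5.420 kΩ appears in parallel with R2.
R2 ‖ (R3+R4) = 1.838 kΩ.
First divider: V_A = V_s · 1.838/(2.27 + 1.838) = 1.709 mV.
Then the unloaded second divider: V_B = V_A × R4/(R3+R4) = 1.709 × 0.3192 = 0.5455 mV.

V_B ≈ 0.545 mV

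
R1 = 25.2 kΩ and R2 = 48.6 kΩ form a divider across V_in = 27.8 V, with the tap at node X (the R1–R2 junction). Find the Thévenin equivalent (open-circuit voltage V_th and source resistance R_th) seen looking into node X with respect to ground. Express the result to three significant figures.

V_th ≈ 18.3 V, R_th ≈ 16.6 kΩ

With X open, the divider is unloaded: V_th = 27.8 × 48.6/73.80 = 18.31 V.
Zeroing V_in shorts the top of R1 to ground, so R_th = R1 ‖ R2 = 16.60 kΩ.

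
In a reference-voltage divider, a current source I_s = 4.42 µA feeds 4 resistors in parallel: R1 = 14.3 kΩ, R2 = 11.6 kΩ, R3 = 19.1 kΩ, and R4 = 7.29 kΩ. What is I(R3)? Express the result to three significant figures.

Conductances: ΣG = 1/14.3 + 1/11.6 + 1/19.1 + 1/7.29 = 0.3457 (1/kΩ).
R3 takes the fraction G_k/ΣG = 0.05236/0.3457 = 0.1515, so I = 4.42 × 0.1515 = 0.6695 µA.

I ≈ 0.669 µA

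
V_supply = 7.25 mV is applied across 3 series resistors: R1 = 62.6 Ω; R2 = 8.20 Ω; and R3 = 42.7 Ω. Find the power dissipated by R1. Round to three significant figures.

P ≈ 0.255 µW

ΣR = 113.5 Ω → I = 7.25/113.5 = 0.06388 mA.
P(R1) = I²·R1 = (0.06388)² × 62.6 = 0.2554 µW.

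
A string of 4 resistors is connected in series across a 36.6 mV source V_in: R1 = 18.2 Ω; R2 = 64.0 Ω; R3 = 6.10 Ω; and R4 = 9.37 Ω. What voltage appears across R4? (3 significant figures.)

Series total: ΣR = 18.2 + 64.0 + 6.10 + 9.37 = 97.67 Ω.
Voltage divider: V = V_in · (9.370 / 97.67) = 36.6 × 0.09594 = 3.511 mV.

V ≈ 3.51 mV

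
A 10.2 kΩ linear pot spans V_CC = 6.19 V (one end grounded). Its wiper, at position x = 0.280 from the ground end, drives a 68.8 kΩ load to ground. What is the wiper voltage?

V_out ≈ 1.68 V

The pot divides into 7.344 kΩ above the wiper and 2.856 kΩ below.
(x·R_p) ‖ R_L = 2.742 kΩ.
Then V_out = V_CC · 2.742/(7.344 + 2.742) = 1.683 V.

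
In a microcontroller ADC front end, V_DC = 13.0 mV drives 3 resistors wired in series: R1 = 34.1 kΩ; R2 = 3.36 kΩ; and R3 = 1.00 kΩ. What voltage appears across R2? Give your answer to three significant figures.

V ≈ 1.14 mV

Series total: ΣR = 34.1 + 3.36 + 1.00 = 38.46 kΩ.
By the voltage-divider rule, V = 13.0 × 3.360/38.46 = 1.136 mV.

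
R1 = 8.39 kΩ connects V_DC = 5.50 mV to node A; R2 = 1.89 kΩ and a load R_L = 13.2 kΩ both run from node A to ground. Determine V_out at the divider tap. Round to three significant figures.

R2 ‖ R_L = (1.89 × 13.2)/(1.89 + 13.2) = 1.653 kΩ.
Now apply the divider: V_out = 5.50 × 0.1646 = 0.9054 mV.

V_out ≈ 0.905 mV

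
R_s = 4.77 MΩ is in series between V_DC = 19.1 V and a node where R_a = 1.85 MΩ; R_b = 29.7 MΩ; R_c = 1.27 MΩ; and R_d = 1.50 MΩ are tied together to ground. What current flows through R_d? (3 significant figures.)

I ≈ 1.19 µA

Combine the parallel branches: R_p = (1/1.85 + 1/29.7 + 1/1.27 + 1/1.50)⁻¹ = 0.4930 MΩ.
V_A = 19.1 × 0.4930/5.263 = 1.789 V.
I(R_d) = V_A / R_d = 1.789/1.50 = 1.193 µA.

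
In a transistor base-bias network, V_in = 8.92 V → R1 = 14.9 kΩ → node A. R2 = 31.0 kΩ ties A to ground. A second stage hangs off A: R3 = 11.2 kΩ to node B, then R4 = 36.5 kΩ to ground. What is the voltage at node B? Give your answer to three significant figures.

The second stage (R3 + R4 = 47.70 kΩ) loads node A in parallel with R2.
Effective lower resistance at A: R2 ‖ 47.70 = 18.79 kΩ.
V_A = 8.92 × 18.79/(14.9 + 18.79) = 4.975 V.
Then the unloaded second divider: V_B = V_A × R4/(R3+R4) = 4.975 × 0.7652 = 3.807 V.

V_B ≈ 3.81 V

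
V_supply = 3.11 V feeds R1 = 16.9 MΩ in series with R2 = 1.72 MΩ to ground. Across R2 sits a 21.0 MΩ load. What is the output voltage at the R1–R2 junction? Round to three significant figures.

The load sits in parallel with R2, giving an effective lower resistance R2' = R2·R_L/(R2+R_L) = 1.590 MΩ.
Then V_out = V_supply · R2'/(R1 + R2') = 3.11 × 1.590/18.49 = 0.2674 V.
(Unloaded it would be 0.287 V; the load pulls it down.)

V_out ≈ 0.267 V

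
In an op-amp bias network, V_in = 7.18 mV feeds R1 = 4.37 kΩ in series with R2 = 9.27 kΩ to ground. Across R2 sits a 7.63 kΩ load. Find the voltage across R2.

V_out ≈ 3.51 mV

R2 ‖ R_L = (9.27 × 7.63)/(9.27 + 7.63) = 4.185 kΩ.
Voltage divider with the loaded lower leg: V_out = 7.18 × 4.185/(4.37 + 4.185) = 7.18 × 0.4892 = 3.512 mV.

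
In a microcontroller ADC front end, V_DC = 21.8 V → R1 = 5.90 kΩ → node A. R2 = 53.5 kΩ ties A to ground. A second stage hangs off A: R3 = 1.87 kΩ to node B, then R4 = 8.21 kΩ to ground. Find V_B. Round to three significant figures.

V_B ≈ 10.5 V

Node A sees R2 in parallel with the series input of stage 2, R3 + R4 = 10.08 kΩ.
R2 ‖ (R3+R4) = 8.482 kΩ.
So V_A = 21.8 × 0.5898 = 12.86 V.
V_B = V_A × 0.8145 = 10.47 V.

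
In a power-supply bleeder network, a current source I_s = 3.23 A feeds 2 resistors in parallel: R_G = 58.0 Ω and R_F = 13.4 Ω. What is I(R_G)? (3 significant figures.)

With just two branches, the current splits inversely with resistance.
I(R_G) = 3.23 × 13.4/(58.0 + 13.4) = 3.23 × 0.1877 = 0.6062 A.

I ≈ 0.606 A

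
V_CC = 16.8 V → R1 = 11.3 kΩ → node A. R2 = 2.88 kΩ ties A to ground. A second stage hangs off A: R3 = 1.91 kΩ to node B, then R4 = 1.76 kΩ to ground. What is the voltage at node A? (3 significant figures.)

V_A ≈ 2.10 V

Node A sees R2 in parallel with the series input of stage 2, R3 + R4 = 3.670 kΩ.
Effective lower resistance at A: R2 ‖ 3.670 = 1.614 kΩ.
So V_A = 16.8 × 0.1250 = 2.099 V.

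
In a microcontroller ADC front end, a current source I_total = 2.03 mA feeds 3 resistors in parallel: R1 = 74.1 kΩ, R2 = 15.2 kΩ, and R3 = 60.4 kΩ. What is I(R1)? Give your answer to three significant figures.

Total conductance ΣG = 1/74.1 + 1/15.2 + 1/60.4 = 0.09584 (units of 1/kΩ).
Current divider: I(R1) = I_total · G_k/ΣG = 2.03 × (0.01350/0.09584) = 2.03 × 0.1408 = 0.2858 mA.

I ≈ 0.286 mA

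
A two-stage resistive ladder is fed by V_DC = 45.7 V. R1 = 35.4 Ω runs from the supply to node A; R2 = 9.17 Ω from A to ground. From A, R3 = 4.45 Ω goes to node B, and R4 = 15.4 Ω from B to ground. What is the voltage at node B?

V_B ≈ 5.34 V

The second stage (R3 + R4 = 19.85 Ω) loads node A in parallel with R2.
Effective lower resistance at A: R2 ‖ 19.85 = 6.272 Ω.
First divider: V_A = V_DC · 6.272/(35.4 + 6.272) = 6.879 V.
V_B = V_A × 0.7758 = 5.337 V.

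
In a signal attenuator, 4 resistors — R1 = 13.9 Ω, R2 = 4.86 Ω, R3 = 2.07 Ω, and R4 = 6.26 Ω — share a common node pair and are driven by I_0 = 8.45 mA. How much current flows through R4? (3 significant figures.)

Conductances: ΣG = 1/13.9 + 1/4.86 + 1/2.07 + 1/6.26 = 0.9205 (1/Ω).
R4 takes the fraction G_k/ΣG = 0.1597/0.9205 = 0.1735, so I = 8.45 × 0.1735 = 1.466 mA.

I ≈ 1.47 mA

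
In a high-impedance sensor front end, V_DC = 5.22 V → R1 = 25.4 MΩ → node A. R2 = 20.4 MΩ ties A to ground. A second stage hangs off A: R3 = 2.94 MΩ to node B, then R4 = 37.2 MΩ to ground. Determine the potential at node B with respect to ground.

The second stage (R3 + R4 = 40.14 MΩ) loads node A in parallel with R2.
Effective lower resistance at A: R2 ‖ 40.14 = 13.53 MΩ.
So V_A = 5.22 × 0.3475 = 1.814 V.
V_B = V_A × 0.9268 = 1.681 V.

V_B ≈ 1.68 V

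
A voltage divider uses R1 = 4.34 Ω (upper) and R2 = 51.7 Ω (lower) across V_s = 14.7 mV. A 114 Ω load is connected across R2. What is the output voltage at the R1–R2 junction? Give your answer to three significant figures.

R2 ‖ R_L = (51.7 × 114)/(51.7 + 114) = 35.57 Ω.
Voltage divider with the loaded lower leg: V_out = 14.7 × 35.57/(4.34 + 35.57) = 14.7 × 0.8913 = 13.10 mV.

V_out ≈ 13.1 mV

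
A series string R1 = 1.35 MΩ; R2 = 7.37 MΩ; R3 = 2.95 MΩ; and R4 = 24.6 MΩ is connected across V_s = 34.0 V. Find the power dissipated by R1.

The common current is I = 34.0/36.27 = 0.9374 µA.
P(R1) = I²·R1 = (0.9374)² × 1.35 = 1.186 µW.

P ≈ 1.19 µW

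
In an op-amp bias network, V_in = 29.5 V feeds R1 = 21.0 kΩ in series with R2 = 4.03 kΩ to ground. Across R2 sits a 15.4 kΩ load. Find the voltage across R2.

V_out ≈ 3.89 V

First combine the lower leg with the load: R2 ‖ R_L = 3.194 kΩ.
Voltage divider with the loaded lower leg: V_out = 29.5 × 3.194/(21.0 + 3.194) = 29.5 × 0.1320 = 3.895 V.
(Unloaded it would be 4.75 V; the load pulls it down.)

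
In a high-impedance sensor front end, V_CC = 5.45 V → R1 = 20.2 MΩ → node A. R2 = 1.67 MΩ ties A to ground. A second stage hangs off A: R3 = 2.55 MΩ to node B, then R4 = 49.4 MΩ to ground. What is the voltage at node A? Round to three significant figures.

V_A ≈ 0.404 V

The second stage (R3 + R4 = 51.95 MΩ) loads node A in parallel with R2.
R2 ‖ (R3+R4) = 1.618 MΩ.
So V_A = 5.45 × 0.07416 = 0.4042 V.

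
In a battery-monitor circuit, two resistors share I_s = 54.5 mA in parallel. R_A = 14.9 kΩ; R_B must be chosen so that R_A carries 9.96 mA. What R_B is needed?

R_B ≈ 3.33 kΩ

Two-branch current divider: I_A = I_s · R_B/(R_A + R_B).
With f = 0.1828, R_B = R_A · f/(1−f) = 14.9 × 0.2236 = 3.332 kΩ.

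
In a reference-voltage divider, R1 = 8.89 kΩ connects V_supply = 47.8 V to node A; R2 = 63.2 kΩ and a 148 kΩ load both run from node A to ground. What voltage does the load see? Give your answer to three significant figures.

R2 ‖ R_L = (63.2 × 148)/(63.2 + 148) = 44.29 kΩ.
Now apply the divider: V_out = 47.8 × 0.8328 = 39.81 V.

V_out ≈ 39.8 V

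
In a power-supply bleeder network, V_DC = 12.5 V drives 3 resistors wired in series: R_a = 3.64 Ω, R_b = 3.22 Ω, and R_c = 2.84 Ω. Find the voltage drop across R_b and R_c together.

ΣR = 3.64 + 3.22 + 2.84 = 9.700 Ω.
R_{R_b..R_c} = 3.22 + 2.84 = 6.060 Ω.
By the voltage-divider rule, V = 12.5 × 6.060/9.700 = 7.809 V.

V ≈ 7.81 V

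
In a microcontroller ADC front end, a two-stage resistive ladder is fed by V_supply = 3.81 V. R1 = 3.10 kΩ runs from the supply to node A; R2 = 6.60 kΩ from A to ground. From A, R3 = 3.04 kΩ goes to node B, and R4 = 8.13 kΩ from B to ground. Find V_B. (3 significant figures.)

V_B ≈ 1.59 V

The second stage (R3 + R4 = 11.17 kΩ) loads node A in parallel with R2.
Effective lower resistance at A: R2 ‖ 11.17 = 4.149 kΩ.
V_A = 3.81 × 4.149/(3.10 + 4.149) = 2.181 V.
Then the unloaded second divider: V_B = V_A × R4/(R3+R4) = 2.181 × 0.7278 = 1.587 V.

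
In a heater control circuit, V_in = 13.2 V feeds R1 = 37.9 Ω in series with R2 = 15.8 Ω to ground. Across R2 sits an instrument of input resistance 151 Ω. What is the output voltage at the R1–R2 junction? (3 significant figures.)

V_out ≈ 3.62 V

The load sits in parallel with R2, giving an effective lower resistance R2' = R2·R_L/(R2+R_L) = 14.30 Ω.
Now apply the divider: V_out = 13.2 × 0.2740 = 3.617 V.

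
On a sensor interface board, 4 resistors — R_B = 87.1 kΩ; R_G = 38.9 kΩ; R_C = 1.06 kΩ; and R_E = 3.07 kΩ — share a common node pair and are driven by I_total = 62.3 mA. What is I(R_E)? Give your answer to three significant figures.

Total conductance ΣG = 1/87.1 + 1/38.9 + 1/1.06 + 1/3.07 = 1.306 (units of 1/kΩ).
By the current-divider rule, I = I_total · G_k/ΣG = 62.3 × 0.2494 = 15.53 mA.

I ≈ 15.5 mA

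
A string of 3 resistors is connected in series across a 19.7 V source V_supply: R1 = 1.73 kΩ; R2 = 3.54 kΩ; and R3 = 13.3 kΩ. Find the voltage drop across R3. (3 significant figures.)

V ≈ 14.1 V

ΣR = 1.73 + 3.54 + 13.3 = 18.57 kΩ.
V = V_supply · R/ΣR = 19.7 × 0.7162 = 14.11 V.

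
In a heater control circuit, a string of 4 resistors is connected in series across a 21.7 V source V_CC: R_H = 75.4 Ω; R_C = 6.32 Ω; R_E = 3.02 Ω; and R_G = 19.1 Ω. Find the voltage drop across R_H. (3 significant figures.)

V ≈ 15.8 V

ΣR = 75.4 + 6.32 + 3.02 + 19.1 = 103.8 Ω.
Voltage divider: V = V_CC · (75.40 / 103.8) = 21.7 × 0.7261 = 15.76 V.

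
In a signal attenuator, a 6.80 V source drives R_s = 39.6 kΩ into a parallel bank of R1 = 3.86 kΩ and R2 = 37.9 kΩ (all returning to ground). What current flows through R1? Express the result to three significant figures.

I ≈ 0.143 mA

Parallel bank: R_p = 1/(1/3.86 + 1/37.9) = 3.503 kΩ.
V_A by voltage divider: V_A = 6.80 × 3.503/(39.6 + 3.503) = 0.5527 V.
Branch current I = V_A/R1 = 0.5527/3.86 = 0.1432 mA.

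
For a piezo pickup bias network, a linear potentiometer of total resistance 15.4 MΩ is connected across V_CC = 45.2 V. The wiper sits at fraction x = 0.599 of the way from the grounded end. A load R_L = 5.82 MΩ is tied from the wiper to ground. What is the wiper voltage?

V_out ≈ 16.6 V

Lower segment x·R_p = 9.225 MΩ; upper segment (1−x)·R_p = 6.175 MΩ.
R_L loads the lower segment: effective lower R = 3.569 MΩ.
Then V_out = V_CC · 3.569/(6.175 + 3.569) = 16.55 V.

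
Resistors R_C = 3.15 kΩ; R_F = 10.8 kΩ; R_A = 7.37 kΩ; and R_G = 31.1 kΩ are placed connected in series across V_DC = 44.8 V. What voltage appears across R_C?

Series total: ΣR = 3.15 + 10.8 + 7.37 + 31.1 = 52.42 kΩ.
V = V_DC · R/ΣR = 44.8 × 0.06009 = 2.692 V.

V ≈ 2.69 V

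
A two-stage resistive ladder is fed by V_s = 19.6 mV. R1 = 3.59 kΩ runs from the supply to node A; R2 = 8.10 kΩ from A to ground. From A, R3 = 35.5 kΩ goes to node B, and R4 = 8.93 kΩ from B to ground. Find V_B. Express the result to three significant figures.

The second stage (R3 + R4 = 44.43 kΩ) loads node A in parallel with R2.
Effective lower resistance at A: R2 ‖ 44.43 = 6.851 kΩ.
First divider: V_A = V_s · 6.851/(3.59 + 6.851) = 12.86 mV.
Stage 2 is unloaded, so V_B = V_A · R4/(R3+R4) = 12.86 × 8.93/44.43 = 2.585 mV.

V_B ≈ 2.58 mV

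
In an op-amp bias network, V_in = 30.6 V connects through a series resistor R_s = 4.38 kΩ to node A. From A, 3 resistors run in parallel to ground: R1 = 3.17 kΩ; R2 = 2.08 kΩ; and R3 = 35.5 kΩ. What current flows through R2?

I ≈ 3.19 mA

Equivalent of the parallel group: R_p = 1.213 kΩ.
V_A = 30.6 × 1.213/5.593 = 6.637 V.
I(R2) = V_A / R2 = 6.637/2.08 = 3.191 mA.
(Equivalently: I_total = 5.471 mA, then current-divider fraction G_k/ΣG = 0.5832.)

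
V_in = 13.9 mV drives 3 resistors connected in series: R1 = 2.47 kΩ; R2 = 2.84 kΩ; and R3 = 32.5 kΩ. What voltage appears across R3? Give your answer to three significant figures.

V ≈ 11.9 mV

ΣR = 2.47 + 2.84 + 32.5 = 37.81 kΩ.
By the voltage-divider rule, V = 13.9 × 32.50/37.81 = 11.95 mV.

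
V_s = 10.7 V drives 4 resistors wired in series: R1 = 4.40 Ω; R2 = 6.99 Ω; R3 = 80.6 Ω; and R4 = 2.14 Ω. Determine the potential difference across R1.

V ≈ 0.500 V

Series total: ΣR = 4.40 + 6.99 + 80.6 + 2.14 = 94.13 Ω.
V = V_s · R/ΣR = 10.7 × 0.04674 = 0.5002 V.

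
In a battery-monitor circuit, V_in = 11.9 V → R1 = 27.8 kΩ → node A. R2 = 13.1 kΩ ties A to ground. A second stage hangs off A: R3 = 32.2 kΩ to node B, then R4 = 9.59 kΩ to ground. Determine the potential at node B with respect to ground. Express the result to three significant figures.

V_B ≈ 0.721 V

The second stage (R3 + R4 = 41.79 kΩ) loads node A in parallel with R2.
R2 ‖ (R3+R4) = 9.974 kΩ.
V_A = 11.9 × 9.974/(27.8 + 9.974) = 3.142 V.
V_B = V_A × 0.2295 = 0.7210 V.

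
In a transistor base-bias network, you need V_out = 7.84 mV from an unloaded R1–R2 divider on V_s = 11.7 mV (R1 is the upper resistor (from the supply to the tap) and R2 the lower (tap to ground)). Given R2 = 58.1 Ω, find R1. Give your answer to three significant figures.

Required fraction k = V_out/V_s = 0.6701.
Rearranging, R1 = R2·(1−k)/k = 58.1 × 0.4923 = 28.61 Ω.

R1 ≈ 28.6 Ω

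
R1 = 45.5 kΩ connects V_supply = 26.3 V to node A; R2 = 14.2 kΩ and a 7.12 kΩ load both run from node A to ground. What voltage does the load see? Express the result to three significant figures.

R2 ‖ R_L = (14.2 × 7.12)/(14.2 + 7.12) = 4.742 kΩ.
Now apply the divider: V_out = 26.3 × 0.09439 = 2.482 V.
(Unloaded it would be 6.26 V; the load pulls it down.)

V_out ≈ 2.48 V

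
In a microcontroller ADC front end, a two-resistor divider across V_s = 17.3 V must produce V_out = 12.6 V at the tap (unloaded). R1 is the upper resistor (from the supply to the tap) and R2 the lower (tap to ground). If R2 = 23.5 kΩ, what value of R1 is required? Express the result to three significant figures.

Required fraction k = V_out/V_s = 0.7283.
R1 = R2·(1/k − 1) = 23.5 × 0.3730 = 8.766 kΩ.

R1 ≈ 8.77 kΩ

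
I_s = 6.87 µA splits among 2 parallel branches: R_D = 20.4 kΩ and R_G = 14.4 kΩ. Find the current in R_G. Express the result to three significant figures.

For two parallel branches, I_k = I_s · (other R)/(sum of R).
So I = 6.87 × 20.4/34.80 = 4.027 µA.

I ≈ 4.03 µA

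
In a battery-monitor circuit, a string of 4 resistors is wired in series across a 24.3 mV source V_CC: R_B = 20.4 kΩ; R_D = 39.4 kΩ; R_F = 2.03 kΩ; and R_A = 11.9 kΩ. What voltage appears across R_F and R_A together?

Total series resistance ΣR = 20.4 + 39.4 + 2.03 + 11.9 = 73.73 kΩ.
R_{R_F..R_A} = 2.03 + 11.9 = 13.93 kΩ.
V = V_CC · R/ΣR = 24.3 × 0.1889 = 4.591 mV.

V ≈ 4.59 mV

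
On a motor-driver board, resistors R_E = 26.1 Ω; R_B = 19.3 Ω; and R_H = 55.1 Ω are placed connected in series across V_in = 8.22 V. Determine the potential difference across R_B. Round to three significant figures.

V ≈ 1.58 V

Series total: ΣR = 26.1 + 19.3 + 55.1 = 100.5 Ω.
V = V_in · R/ΣR = 8.22 × 0.1920 = 1.579 V.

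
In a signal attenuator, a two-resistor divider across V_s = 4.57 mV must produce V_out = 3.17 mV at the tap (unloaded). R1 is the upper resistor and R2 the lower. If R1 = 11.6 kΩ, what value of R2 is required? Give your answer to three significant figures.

R2 ≈ 26.3 kΩ

The divider ratio is R2/(R1+R2) = 3.17/4.57 = 0.6937.
R2 = R1 · 0.6937/(1 − 0.6937) = 26.27 kΩ.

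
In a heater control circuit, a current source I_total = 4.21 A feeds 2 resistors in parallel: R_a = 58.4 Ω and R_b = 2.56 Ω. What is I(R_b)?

I ≈ 4.03 A

Two-branch current divider: I_k = I_total · R_other/(R_1 + R_2).
So I = 4.21 × 58.4/60.96 = 4.033 A.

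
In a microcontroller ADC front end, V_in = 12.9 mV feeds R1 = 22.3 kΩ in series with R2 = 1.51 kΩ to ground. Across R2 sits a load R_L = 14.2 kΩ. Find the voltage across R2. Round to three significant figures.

R2 ‖ R_L = (1.51 × 14.2)/(1.51 + 14.2) = 1.365 kΩ.
Then V_out = V_in · R2'/(R1 + R2') = 12.9 × 1.365/23.66 = 0.7440 mV.
(Unloaded it would be 0.818 mV; the load pulls it down.)

V_out ≈ 0.744 mV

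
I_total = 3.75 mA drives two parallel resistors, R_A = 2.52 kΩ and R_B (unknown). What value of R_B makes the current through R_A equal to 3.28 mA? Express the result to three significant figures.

In a two-way split, I_A/I_total = R_B/(R_A + R_B).
3.28/3.75 = R_B/(R_A + R_B) → R_B = R_A · (0.8747)/(1 − 0.8747) = 2.52 × 6.979 = 17.59 kΩ.

R_B ≈ 17.6 kΩ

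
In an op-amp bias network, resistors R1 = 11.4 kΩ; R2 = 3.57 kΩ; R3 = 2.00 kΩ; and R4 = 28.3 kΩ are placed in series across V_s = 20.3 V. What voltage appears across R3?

V ≈ 0.897 V

ΣR = 11.4 + 3.57 + 2.00 + 28.3 = 45.27 kΩ.
Voltage divider: V = V_s · (2.000 / 45.27) = 20.3 × 0.04418 = 0.8968 V.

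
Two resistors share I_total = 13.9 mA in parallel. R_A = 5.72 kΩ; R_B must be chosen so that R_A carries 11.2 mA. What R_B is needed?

R_B ≈ 23.7 kΩ

In a two-way split, I_A/I_total = R_B/(R_A + R_B).
With f = 0.8058, R_B = R_A · f/(1−f) = 5.72 × 4.148 = 23.73 kΩ.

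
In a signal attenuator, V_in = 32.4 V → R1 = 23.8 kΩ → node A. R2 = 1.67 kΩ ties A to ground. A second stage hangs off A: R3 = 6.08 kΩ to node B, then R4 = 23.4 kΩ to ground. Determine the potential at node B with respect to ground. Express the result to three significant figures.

Looking into the second stage from A: R3 + R4 = 29.48 kΩ appears in parallel with R2.
R2 ‖ (R3+R4) = 1.580 kΩ.
First divider: V_A = V_in · 1.580/(23.8 + 1.580) = 2.018 V.
Stage 2 is unloaded, so V_B = V_A · R4/(R3+R4) = 2.018 × 23.4/29.48 = 1.601 V.

V_B ≈ 1.60 V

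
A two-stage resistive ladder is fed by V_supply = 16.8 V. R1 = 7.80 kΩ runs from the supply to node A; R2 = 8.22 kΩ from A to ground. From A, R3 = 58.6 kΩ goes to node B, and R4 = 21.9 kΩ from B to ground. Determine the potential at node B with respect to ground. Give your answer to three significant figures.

V_B ≈ 2.23 V

Node A sees R2 in parallel with the series input of stage 2, R3 + R4 = 80.50 kΩ.
R2 ‖ (R3+R4) = 7.458 kΩ.
V_A = 16.8 × 7.458/(7.80 + 7.458) = 8.212 V.
V_B = V_A × 0.2720 = 2.234 V.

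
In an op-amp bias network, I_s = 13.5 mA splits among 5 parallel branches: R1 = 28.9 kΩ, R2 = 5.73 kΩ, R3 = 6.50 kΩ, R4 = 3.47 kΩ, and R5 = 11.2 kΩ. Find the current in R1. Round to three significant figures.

ΣG = 1/28.9 + 1/5.73 + 1/6.50 + 1/3.47 + 1/11.2 = 0.7404.
By the current-divider rule, I = I_s · G_k/ΣG = 13.5 × 0.04673 = 0.6309 mA.

I ≈ 0.631 mA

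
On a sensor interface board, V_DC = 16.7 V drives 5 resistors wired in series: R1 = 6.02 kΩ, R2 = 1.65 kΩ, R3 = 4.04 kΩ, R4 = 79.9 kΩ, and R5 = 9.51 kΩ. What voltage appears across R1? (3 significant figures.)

V ≈ 0.994 V

ΣR = 6.02 + 1.65 + 4.04 + 79.9 + 9.51 = 101.1 kΩ.
By the voltage-divider rule, V = 16.7 × 6.020/101.1 = 0.9942 V.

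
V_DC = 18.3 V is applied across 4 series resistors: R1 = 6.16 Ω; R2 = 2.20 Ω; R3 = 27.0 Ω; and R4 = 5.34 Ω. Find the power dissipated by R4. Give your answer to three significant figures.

P ≈ 1.08 W

The common current is I = 18.3/40.70 = 0.4496 A.
P = I²R = 0.2022 × 5.34 = 1.080 W.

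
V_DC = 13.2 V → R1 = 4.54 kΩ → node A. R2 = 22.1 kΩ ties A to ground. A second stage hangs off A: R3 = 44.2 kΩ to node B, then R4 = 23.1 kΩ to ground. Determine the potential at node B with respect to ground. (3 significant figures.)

V_B ≈ 3.56 V

Node A sees R2 in parallel with the series input of stage 2, R3 + R4 = 67.30 kΩ.
Effective lower resistance at A: R2 ‖ 67.30 = 16.64 kΩ.
First divider: V_A = V_DC · 16.64/(4.54 + 16.64) = 10.37 V.
V_B = V_A × 0.3432 = 3.559 V.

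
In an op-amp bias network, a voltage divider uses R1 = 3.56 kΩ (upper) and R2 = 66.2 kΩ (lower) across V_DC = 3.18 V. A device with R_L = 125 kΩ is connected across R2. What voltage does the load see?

V_out ≈ 2.94 V

R2 ‖ R_L = (66.2 × 125)/(66.2 + 125) = 43.28 kΩ.
Now apply the divider: V_out = 3.18 × 0.9240 = 2.938 V.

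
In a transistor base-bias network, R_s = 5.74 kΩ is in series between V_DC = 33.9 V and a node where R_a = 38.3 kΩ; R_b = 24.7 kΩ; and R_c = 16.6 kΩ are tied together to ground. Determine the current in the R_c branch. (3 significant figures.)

I ≈ 1.18 mA

Combine the parallel branches: R_p = (1/38.3 + 1/24.7 + 1/16.6)⁻¹ = 7.884 kΩ.
V_A by voltage divider: V_A = 33.9 × 7.884/(5.74 + 7.884) = 19.62 V.
Branch current I = V_A/R_c = 19.62/16.6 = 1.182 mA.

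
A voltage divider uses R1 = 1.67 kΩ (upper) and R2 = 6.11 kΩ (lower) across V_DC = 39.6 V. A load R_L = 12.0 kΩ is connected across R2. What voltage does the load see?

R2 ‖ R_L = (6.11 × 12.0)/(6.11 + 12.0) = 4.049 kΩ.
Now apply the divider: V_out = 39.6 × 0.7080 = 28.04 V.

V_out ≈ 28.0 V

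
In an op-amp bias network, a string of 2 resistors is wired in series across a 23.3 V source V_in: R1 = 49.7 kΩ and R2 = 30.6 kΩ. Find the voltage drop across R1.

Total series resistance ΣR = 49.7 + 30.6 = 80.30 kΩ.
V = V_in · R/ΣR = 23.3 × 0.6189 = 14.42 V.

V ≈ 14.4 V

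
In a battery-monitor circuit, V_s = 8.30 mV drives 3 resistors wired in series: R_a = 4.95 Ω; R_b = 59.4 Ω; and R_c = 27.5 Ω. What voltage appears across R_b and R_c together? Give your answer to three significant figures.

V ≈ 7.85 mV

Series total: ΣR = 4.95 + 59.4 + 27.5 = 91.85 Ω.
R_{R_b..R_c} = 59.4 + 27.5 = 86.90 Ω.
Voltage divider: V = V_s · (86.90 / 91.85) = 8.30 × 0.9461 = 7.853 mV.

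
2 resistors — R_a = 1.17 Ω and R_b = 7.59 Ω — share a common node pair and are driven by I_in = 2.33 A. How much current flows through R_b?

I ≈ 0.311 A

For two parallel branches, I_k = I_in · (other R)/(sum of R).
I(R_b) = 2.33 × 1.17/(1.17 + 7.59) = 2.33 × 0.1336 = 0.3112 A.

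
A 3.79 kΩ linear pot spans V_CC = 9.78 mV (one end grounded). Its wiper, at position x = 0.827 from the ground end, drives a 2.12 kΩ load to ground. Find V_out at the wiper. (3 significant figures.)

Lower segment x·R_p = 3.134 kΩ; upper segment (1−x)·R_p = 0.6557 kΩ.
(x·R_p) ‖ R_L = 1.265 kΩ.
Then V_out = V_CC · 1.265/(0.6557 + 1.265) = 6.441 mV.
(Unloaded: V_out = x·V_CC = 8.09 mV.)

V_out ≈ 6.44 mV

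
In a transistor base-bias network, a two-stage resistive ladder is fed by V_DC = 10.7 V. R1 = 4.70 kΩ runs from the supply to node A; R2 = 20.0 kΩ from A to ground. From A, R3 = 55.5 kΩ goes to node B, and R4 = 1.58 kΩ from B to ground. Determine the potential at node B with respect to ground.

Node A sees R2 in parallel with the series input of stage 2, R3 + R4 = 57.08 kΩ.
R2 ‖ (R3+R4) = 14.81 kΩ.
V_A = 10.7 × 14.81/(4.70 + 14.81) = 8.122 V.
V_B = V_A × 0.02768 = 0.2248 V.

V_B ≈ 0.225 V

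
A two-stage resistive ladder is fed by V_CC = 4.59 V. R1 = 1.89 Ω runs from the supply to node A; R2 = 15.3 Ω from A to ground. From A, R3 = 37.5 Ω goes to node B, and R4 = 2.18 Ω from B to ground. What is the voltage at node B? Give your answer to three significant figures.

Node A sees R2 in parallel with the series input of stage 2, R3 + R4 = 39.68 Ω.
Effective lower resistance at A: R2 ‖ 39.68 = 11.04 Ω.
First divider: V_A = V_CC · 11.04/(1.89 + 11.04) = 3.919 V.
Then the unloaded second divider: V_B = V_A × R4/(R3+R4) = 3.919 × 0.05494 = 0.2153 V.

V_B ≈ 0.215 V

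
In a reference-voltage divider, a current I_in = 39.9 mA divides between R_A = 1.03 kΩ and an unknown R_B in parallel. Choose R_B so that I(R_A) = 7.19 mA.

Two-branch current divider: I_A = I_in · R_B/(R_A + R_B).
7.19/39.9 = R_B/(R_A + R_B) → R_B = R_A · (0.1802)/(1 − 0.1802) = 1.03 × 0.2198 = 0.2264 kΩ.

R_B ≈ 0.226 kΩ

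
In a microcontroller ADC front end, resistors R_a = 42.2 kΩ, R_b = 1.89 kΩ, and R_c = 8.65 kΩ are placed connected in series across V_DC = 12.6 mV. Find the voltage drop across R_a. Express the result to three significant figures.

ΣR = 42.2 + 1.89 + 8.65 = 52.74 kΩ.
Voltage divider: V = V_DC · (42.20 / 52.74) = 12.6 × 0.8002 = 10.08 mV.

V ≈ 10.1 mV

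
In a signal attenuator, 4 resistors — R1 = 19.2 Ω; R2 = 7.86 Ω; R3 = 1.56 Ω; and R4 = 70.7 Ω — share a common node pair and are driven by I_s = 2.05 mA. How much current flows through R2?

I ≈ 0.313 mA

Conductances: ΣG = 1/19.2 + 1/7.86 + 1/1.56 + 1/70.7 = 0.8345 (1/Ω).
Current divider: I(R2) = I_s · G_k/ΣG = 2.05 × (0.1272/0.8345) = 2.05 × 0.1525 = 0.3125 mA.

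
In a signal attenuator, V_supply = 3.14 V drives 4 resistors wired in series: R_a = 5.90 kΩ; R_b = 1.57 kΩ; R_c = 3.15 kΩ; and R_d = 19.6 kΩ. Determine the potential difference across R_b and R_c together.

Total series resistance ΣR = 5.90 + 1.57 + 3.15 + 19.6 = 30.22 kΩ.
R_{R_b..R_c} = 1.57 + 3.15 = 4.720 kΩ.
By the voltage-divider rule, V = 3.14 × 4.720/30.22 = 0.4904 V.

V ≈ 0.490 V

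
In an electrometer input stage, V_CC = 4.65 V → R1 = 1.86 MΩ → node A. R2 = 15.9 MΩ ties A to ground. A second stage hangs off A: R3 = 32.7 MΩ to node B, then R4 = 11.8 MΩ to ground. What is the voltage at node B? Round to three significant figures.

Looking into the second stage from A: R3 + R4 = 44.50 MΩ appears in parallel with R2.
Effective lower resistance at A: R2 ‖ 44.50 = 11.71 MΩ.
First divider: V_A = V_CC · 11.71/(1.86 + 11.71) = 4.013 V.
Stage 2 is unloaded, so V_B = V_A · R4/(R3+R4) = 4.013 × 11.8/44.50 = 1.064 V.

V_B ≈ 1.06 V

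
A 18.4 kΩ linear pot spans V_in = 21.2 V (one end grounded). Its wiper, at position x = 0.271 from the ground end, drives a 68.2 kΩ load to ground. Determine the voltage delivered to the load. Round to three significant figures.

V_out ≈ 5.45 V

The pot divides into 13.41 kΩ above the wiper and 4.986 kΩ below.
R_L loads the lower segment: effective lower R = 4.647 kΩ.
Loaded-divider output: V_out = 21.2 × 0.2573 = 5.454 V.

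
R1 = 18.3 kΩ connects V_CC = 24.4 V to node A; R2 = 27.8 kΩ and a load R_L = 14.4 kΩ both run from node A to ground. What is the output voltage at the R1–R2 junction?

R2 ‖ R_L = (27.8 × 14.4)/(27.8 + 14.4) = 9.486 kΩ.
Now apply the divider: V_out = 24.4 × 0.3414 = 8.330 V.
(Unloaded it would be 14.7 V; the load pulls it down.)

V_out ≈ 8.33 V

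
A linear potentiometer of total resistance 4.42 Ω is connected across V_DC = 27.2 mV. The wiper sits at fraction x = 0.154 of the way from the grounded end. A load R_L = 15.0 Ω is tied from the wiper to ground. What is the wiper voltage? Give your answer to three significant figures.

Lower segment x·R_p = 0.6807 Ω; upper segment (1−x)·R_p = 3.739 Ω.
(x·R_p) ‖ R_L = 0.6511 Ω.
Loaded-divider output: V_out = 27.2 × 0.1483 = 4.034 mV.

V_out ≈ 4.03 mV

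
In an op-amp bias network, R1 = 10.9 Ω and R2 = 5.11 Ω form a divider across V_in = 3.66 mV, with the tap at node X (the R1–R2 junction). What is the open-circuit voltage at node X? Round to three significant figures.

V_th ≈ 1.17 mV

With X open, the divider is unloaded: V_th = 3.66 × 5.11/16.01 = 1.168 mV.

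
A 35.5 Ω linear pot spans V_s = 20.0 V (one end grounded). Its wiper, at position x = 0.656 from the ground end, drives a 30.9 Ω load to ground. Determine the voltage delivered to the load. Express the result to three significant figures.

The pot divides into 12.21 Ω above the wiper and 23.29 Ω below.
R_L loads the lower segment: effective lower R = 13.28 Ω.
Then V_out = V_s · 13.28/(12.21 + 13.28) = 10.42 V.
(Unloaded: V_out = x·V_s = 13.1 V.)

V_out ≈ 10.4 V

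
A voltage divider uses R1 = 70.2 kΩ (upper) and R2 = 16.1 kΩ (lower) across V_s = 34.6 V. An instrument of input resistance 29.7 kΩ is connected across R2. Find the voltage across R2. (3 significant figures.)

The load sits in parallel with R2, giving an effective lower resistance R2' = R2·R_L/(R2+R_L) = 10.44 kΩ.
Voltage divider with the loaded lower leg: V_out = 34.6 × 10.44/(70.2 + 10.44) = 34.6 × 0.1295 = 4.480 V.
(Unloaded it would be 6.45 V; the load pulls it down.)

V_out ≈ 4.48 V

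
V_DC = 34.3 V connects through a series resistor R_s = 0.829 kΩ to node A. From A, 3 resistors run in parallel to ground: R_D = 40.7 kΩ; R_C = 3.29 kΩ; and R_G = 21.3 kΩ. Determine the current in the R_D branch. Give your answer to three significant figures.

Parallel bank: R_p = 1/(1/40.7 + 1/3.29 + 1/21.3) = 2.663 kΩ.
V_A = 34.3 × 2.663/3.492 = 26.16 V.
Branch current I = V_A/R_D = 26.16/40.7 = 0.6427 mA.

I ≈ 0.643 mA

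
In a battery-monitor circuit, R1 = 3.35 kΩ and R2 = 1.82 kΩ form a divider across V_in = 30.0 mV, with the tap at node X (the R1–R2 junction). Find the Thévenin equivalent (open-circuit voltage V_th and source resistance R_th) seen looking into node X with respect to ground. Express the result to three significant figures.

With X open, the divider is unloaded: V_th = 30.0 × 1.82/5.170 = 10.56 mV.
Looking into X with the source shorted: R_th = R1·R2/(R1+R2) = 3.350 × 1.82/5.170 = 1.179 kΩ.

V_th ≈ 10.6 mV, R_th ≈ 1.18 kΩ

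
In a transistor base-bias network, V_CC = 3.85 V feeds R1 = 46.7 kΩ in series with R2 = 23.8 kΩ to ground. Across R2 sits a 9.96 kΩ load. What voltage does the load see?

V_out ≈ 0.503 V

The load sits in parallel with R2, giving an effective lower resistance R2' = R2·R_L/(R2+R_L) = 7.022 kΩ.
Now apply the divider: V_out = 3.85 × 0.1307 = 0.5032 V.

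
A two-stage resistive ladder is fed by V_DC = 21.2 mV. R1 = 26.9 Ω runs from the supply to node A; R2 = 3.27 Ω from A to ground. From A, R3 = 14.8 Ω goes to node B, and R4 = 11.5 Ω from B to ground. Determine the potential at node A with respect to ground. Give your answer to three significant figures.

V_A ≈ 2.07 mV

Node A sees R2 in parallel with the series input of stage 2, R3 + R4 = 26.30 Ω.
R2 ‖ (R3+R4) = 2.908 Ω.
V_A = 21.2 × 2.908/(26.9 + 2.908) = 2.068 mV.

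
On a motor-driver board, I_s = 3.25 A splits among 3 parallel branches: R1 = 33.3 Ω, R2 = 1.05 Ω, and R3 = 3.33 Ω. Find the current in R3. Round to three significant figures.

Conductances: ΣG = 1/33.3 + 1/1.05 + 1/3.33 = 1.283 (1/Ω).
By the current-divider rule, I = I_s · G_k/ΣG = 3.25 × 0.2341 = 0.7609 A.

I ≈ 0.761 A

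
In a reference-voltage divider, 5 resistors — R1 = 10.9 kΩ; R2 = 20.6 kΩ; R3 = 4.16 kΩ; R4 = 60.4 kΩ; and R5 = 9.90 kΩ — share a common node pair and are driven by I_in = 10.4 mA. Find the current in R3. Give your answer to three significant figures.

Total conductance ΣG = 1/10.9 + 1/20.6 + 1/4.16 + 1/60.4 + 1/9.90 = 0.4982 (units of 1/kΩ).
R3 takes the fraction G_k/ΣG = 0.2404/0.4982 = 0.4825, so I = 10.4 × 0.4825 = 5.018 mA.

I ≈ 5.02 mA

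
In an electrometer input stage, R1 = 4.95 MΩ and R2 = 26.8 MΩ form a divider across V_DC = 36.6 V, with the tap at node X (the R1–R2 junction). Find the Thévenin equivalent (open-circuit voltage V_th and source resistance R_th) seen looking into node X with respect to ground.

V_th ≈ 30.9 V, R_th ≈ 4.18 MΩ

Open-circuit (no load on X): V_th = V_DC · R2/(R1 + R2) = 36.6 × 26.8/(4.950 + 26.8) = 30.89 V.
Zeroing V_DC shorts the top of R1 to ground, so R_th = R1 ‖ R2 = 4.178 MΩ.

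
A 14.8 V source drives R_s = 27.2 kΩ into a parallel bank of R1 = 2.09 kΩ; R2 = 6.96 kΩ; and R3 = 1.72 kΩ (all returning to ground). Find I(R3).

Parallel bank: R_p = 1/(1/2.09 + 1/6.96 + 1/1.72) = 0.8309 kΩ.
Node voltage V_A = V_in · R_p/(R_s + R_p) = 14.8 × 0.02964 = 0.4387 V.
I(R3) = V_A / R3 = 0.4387/1.72 = 0.2551 mA.

I ≈ 0.255 mA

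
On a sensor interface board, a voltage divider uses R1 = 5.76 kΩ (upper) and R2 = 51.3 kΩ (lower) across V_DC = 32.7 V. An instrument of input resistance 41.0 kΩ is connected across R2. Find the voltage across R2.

V_out ≈ 26.1 V

The load sits in parallel with R2, giving an effective lower resistance R2' = R2·R_L/(R2+R_L) = 22.79 kΩ.
Then V_out = V_DC · R2'/(R1 + R2') = 32.7 × 22.79/28.55 = 26.10 V.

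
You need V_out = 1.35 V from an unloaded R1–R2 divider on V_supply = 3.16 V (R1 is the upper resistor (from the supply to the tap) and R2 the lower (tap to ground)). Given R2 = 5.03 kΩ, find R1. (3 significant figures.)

The divider ratio is R2/(R1+R2) = 1.35/3.16 = 0.4272.
R1 = R2·(1/k − 1) = 5.03 × 1.341 = 6.744 kΩ.

R1 ≈ 6.74 kΩ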